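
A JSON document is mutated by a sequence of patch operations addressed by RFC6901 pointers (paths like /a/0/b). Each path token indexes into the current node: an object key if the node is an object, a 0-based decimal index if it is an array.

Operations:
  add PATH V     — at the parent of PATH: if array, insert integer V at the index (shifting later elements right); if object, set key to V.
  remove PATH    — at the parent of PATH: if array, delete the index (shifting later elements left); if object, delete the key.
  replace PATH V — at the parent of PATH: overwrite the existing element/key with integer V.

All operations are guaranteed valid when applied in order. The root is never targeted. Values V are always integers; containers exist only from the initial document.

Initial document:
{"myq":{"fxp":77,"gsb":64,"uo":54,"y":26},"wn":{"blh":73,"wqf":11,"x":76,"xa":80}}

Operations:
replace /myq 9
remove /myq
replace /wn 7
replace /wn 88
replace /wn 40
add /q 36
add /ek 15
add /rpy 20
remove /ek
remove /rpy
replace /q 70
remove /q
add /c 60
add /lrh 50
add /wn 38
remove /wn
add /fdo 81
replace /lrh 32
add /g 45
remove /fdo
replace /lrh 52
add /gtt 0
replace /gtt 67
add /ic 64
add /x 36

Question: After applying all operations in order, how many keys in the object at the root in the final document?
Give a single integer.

Answer: 6

Derivation:
After op 1 (replace /myq 9): {"myq":9,"wn":{"blh":73,"wqf":11,"x":76,"xa":80}}
After op 2 (remove /myq): {"wn":{"blh":73,"wqf":11,"x":76,"xa":80}}
After op 3 (replace /wn 7): {"wn":7}
After op 4 (replace /wn 88): {"wn":88}
After op 5 (replace /wn 40): {"wn":40}
After op 6 (add /q 36): {"q":36,"wn":40}
After op 7 (add /ek 15): {"ek":15,"q":36,"wn":40}
After op 8 (add /rpy 20): {"ek":15,"q":36,"rpy":20,"wn":40}
After op 9 (remove /ek): {"q":36,"rpy":20,"wn":40}
After op 10 (remove /rpy): {"q":36,"wn":40}
After op 11 (replace /q 70): {"q":70,"wn":40}
After op 12 (remove /q): {"wn":40}
After op 13 (add /c 60): {"c":60,"wn":40}
After op 14 (add /lrh 50): {"c":60,"lrh":50,"wn":40}
After op 15 (add /wn 38): {"c":60,"lrh":50,"wn":38}
After op 16 (remove /wn): {"c":60,"lrh":50}
After op 17 (add /fdo 81): {"c":60,"fdo":81,"lrh":50}
After op 18 (replace /lrh 32): {"c":60,"fdo":81,"lrh":32}
After op 19 (add /g 45): {"c":60,"fdo":81,"g":45,"lrh":32}
After op 20 (remove /fdo): {"c":60,"g":45,"lrh":32}
After op 21 (replace /lrh 52): {"c":60,"g":45,"lrh":52}
After op 22 (add /gtt 0): {"c":60,"g":45,"gtt":0,"lrh":52}
After op 23 (replace /gtt 67): {"c":60,"g":45,"gtt":67,"lrh":52}
After op 24 (add /ic 64): {"c":60,"g":45,"gtt":67,"ic":64,"lrh":52}
After op 25 (add /x 36): {"c":60,"g":45,"gtt":67,"ic":64,"lrh":52,"x":36}
Size at the root: 6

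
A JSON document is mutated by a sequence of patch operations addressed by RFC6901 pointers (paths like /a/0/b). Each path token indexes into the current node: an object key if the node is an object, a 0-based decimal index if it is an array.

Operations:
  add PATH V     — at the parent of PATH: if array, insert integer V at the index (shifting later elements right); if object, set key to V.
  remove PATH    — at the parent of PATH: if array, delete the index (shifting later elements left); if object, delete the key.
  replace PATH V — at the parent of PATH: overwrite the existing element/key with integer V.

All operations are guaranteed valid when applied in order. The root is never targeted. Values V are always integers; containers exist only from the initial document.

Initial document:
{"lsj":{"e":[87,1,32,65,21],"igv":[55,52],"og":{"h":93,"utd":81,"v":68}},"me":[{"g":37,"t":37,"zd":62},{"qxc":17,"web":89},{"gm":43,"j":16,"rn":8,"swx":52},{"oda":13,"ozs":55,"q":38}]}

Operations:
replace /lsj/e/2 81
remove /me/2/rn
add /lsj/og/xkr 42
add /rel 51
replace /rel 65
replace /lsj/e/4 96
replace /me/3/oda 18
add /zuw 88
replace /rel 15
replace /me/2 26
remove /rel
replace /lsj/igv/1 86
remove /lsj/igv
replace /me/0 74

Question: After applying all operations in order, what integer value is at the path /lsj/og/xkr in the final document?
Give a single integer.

After op 1 (replace /lsj/e/2 81): {"lsj":{"e":[87,1,81,65,21],"igv":[55,52],"og":{"h":93,"utd":81,"v":68}},"me":[{"g":37,"t":37,"zd":62},{"qxc":17,"web":89},{"gm":43,"j":16,"rn":8,"swx":52},{"oda":13,"ozs":55,"q":38}]}
After op 2 (remove /me/2/rn): {"lsj":{"e":[87,1,81,65,21],"igv":[55,52],"og":{"h":93,"utd":81,"v":68}},"me":[{"g":37,"t":37,"zd":62},{"qxc":17,"web":89},{"gm":43,"j":16,"swx":52},{"oda":13,"ozs":55,"q":38}]}
After op 3 (add /lsj/og/xkr 42): {"lsj":{"e":[87,1,81,65,21],"igv":[55,52],"og":{"h":93,"utd":81,"v":68,"xkr":42}},"me":[{"g":37,"t":37,"zd":62},{"qxc":17,"web":89},{"gm":43,"j":16,"swx":52},{"oda":13,"ozs":55,"q":38}]}
After op 4 (add /rel 51): {"lsj":{"e":[87,1,81,65,21],"igv":[55,52],"og":{"h":93,"utd":81,"v":68,"xkr":42}},"me":[{"g":37,"t":37,"zd":62},{"qxc":17,"web":89},{"gm":43,"j":16,"swx":52},{"oda":13,"ozs":55,"q":38}],"rel":51}
After op 5 (replace /rel 65): {"lsj":{"e":[87,1,81,65,21],"igv":[55,52],"og":{"h":93,"utd":81,"v":68,"xkr":42}},"me":[{"g":37,"t":37,"zd":62},{"qxc":17,"web":89},{"gm":43,"j":16,"swx":52},{"oda":13,"ozs":55,"q":38}],"rel":65}
After op 6 (replace /lsj/e/4 96): {"lsj":{"e":[87,1,81,65,96],"igv":[55,52],"og":{"h":93,"utd":81,"v":68,"xkr":42}},"me":[{"g":37,"t":37,"zd":62},{"qxc":17,"web":89},{"gm":43,"j":16,"swx":52},{"oda":13,"ozs":55,"q":38}],"rel":65}
After op 7 (replace /me/3/oda 18): {"lsj":{"e":[87,1,81,65,96],"igv":[55,52],"og":{"h":93,"utd":81,"v":68,"xkr":42}},"me":[{"g":37,"t":37,"zd":62},{"qxc":17,"web":89},{"gm":43,"j":16,"swx":52},{"oda":18,"ozs":55,"q":38}],"rel":65}
After op 8 (add /zuw 88): {"lsj":{"e":[87,1,81,65,96],"igv":[55,52],"og":{"h":93,"utd":81,"v":68,"xkr":42}},"me":[{"g":37,"t":37,"zd":62},{"qxc":17,"web":89},{"gm":43,"j":16,"swx":52},{"oda":18,"ozs":55,"q":38}],"rel":65,"zuw":88}
After op 9 (replace /rel 15): {"lsj":{"e":[87,1,81,65,96],"igv":[55,52],"og":{"h":93,"utd":81,"v":68,"xkr":42}},"me":[{"g":37,"t":37,"zd":62},{"qxc":17,"web":89},{"gm":43,"j":16,"swx":52},{"oda":18,"ozs":55,"q":38}],"rel":15,"zuw":88}
After op 10 (replace /me/2 26): {"lsj":{"e":[87,1,81,65,96],"igv":[55,52],"og":{"h":93,"utd":81,"v":68,"xkr":42}},"me":[{"g":37,"t":37,"zd":62},{"qxc":17,"web":89},26,{"oda":18,"ozs":55,"q":38}],"rel":15,"zuw":88}
After op 11 (remove /rel): {"lsj":{"e":[87,1,81,65,96],"igv":[55,52],"og":{"h":93,"utd":81,"v":68,"xkr":42}},"me":[{"g":37,"t":37,"zd":62},{"qxc":17,"web":89},26,{"oda":18,"ozs":55,"q":38}],"zuw":88}
After op 12 (replace /lsj/igv/1 86): {"lsj":{"e":[87,1,81,65,96],"igv":[55,86],"og":{"h":93,"utd":81,"v":68,"xkr":42}},"me":[{"g":37,"t":37,"zd":62},{"qxc":17,"web":89},26,{"oda":18,"ozs":55,"q":38}],"zuw":88}
After op 13 (remove /lsj/igv): {"lsj":{"e":[87,1,81,65,96],"og":{"h":93,"utd":81,"v":68,"xkr":42}},"me":[{"g":37,"t":37,"zd":62},{"qxc":17,"web":89},26,{"oda":18,"ozs":55,"q":38}],"zuw":88}
After op 14 (replace /me/0 74): {"lsj":{"e":[87,1,81,65,96],"og":{"h":93,"utd":81,"v":68,"xkr":42}},"me":[74,{"qxc":17,"web":89},26,{"oda":18,"ozs":55,"q":38}],"zuw":88}
Value at /lsj/og/xkr: 42

Answer: 42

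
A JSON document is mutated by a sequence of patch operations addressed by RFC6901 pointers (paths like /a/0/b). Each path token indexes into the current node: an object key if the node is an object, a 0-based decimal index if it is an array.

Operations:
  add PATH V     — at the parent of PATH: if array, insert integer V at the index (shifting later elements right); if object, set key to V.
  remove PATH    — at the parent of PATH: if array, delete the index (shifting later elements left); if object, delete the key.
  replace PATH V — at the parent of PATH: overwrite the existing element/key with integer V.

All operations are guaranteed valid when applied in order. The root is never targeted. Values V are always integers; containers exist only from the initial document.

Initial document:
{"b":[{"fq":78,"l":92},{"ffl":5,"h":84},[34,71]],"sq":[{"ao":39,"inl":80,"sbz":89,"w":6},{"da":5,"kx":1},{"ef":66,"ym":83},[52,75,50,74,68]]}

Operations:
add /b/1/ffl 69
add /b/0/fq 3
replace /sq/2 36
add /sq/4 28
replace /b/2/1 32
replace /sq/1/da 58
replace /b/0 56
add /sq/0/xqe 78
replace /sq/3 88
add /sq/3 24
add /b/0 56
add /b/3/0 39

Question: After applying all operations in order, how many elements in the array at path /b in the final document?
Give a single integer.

After op 1 (add /b/1/ffl 69): {"b":[{"fq":78,"l":92},{"ffl":69,"h":84},[34,71]],"sq":[{"ao":39,"inl":80,"sbz":89,"w":6},{"da":5,"kx":1},{"ef":66,"ym":83},[52,75,50,74,68]]}
After op 2 (add /b/0/fq 3): {"b":[{"fq":3,"l":92},{"ffl":69,"h":84},[34,71]],"sq":[{"ao":39,"inl":80,"sbz":89,"w":6},{"da":5,"kx":1},{"ef":66,"ym":83},[52,75,50,74,68]]}
After op 3 (replace /sq/2 36): {"b":[{"fq":3,"l":92},{"ffl":69,"h":84},[34,71]],"sq":[{"ao":39,"inl":80,"sbz":89,"w":6},{"da":5,"kx":1},36,[52,75,50,74,68]]}
After op 4 (add /sq/4 28): {"b":[{"fq":3,"l":92},{"ffl":69,"h":84},[34,71]],"sq":[{"ao":39,"inl":80,"sbz":89,"w":6},{"da":5,"kx":1},36,[52,75,50,74,68],28]}
After op 5 (replace /b/2/1 32): {"b":[{"fq":3,"l":92},{"ffl":69,"h":84},[34,32]],"sq":[{"ao":39,"inl":80,"sbz":89,"w":6},{"da":5,"kx":1},36,[52,75,50,74,68],28]}
After op 6 (replace /sq/1/da 58): {"b":[{"fq":3,"l":92},{"ffl":69,"h":84},[34,32]],"sq":[{"ao":39,"inl":80,"sbz":89,"w":6},{"da":58,"kx":1},36,[52,75,50,74,68],28]}
After op 7 (replace /b/0 56): {"b":[56,{"ffl":69,"h":84},[34,32]],"sq":[{"ao":39,"inl":80,"sbz":89,"w":6},{"da":58,"kx":1},36,[52,75,50,74,68],28]}
After op 8 (add /sq/0/xqe 78): {"b":[56,{"ffl":69,"h":84},[34,32]],"sq":[{"ao":39,"inl":80,"sbz":89,"w":6,"xqe":78},{"da":58,"kx":1},36,[52,75,50,74,68],28]}
After op 9 (replace /sq/3 88): {"b":[56,{"ffl":69,"h":84},[34,32]],"sq":[{"ao":39,"inl":80,"sbz":89,"w":6,"xqe":78},{"da":58,"kx":1},36,88,28]}
After op 10 (add /sq/3 24): {"b":[56,{"ffl":69,"h":84},[34,32]],"sq":[{"ao":39,"inl":80,"sbz":89,"w":6,"xqe":78},{"da":58,"kx":1},36,24,88,28]}
After op 11 (add /b/0 56): {"b":[56,56,{"ffl":69,"h":84},[34,32]],"sq":[{"ao":39,"inl":80,"sbz":89,"w":6,"xqe":78},{"da":58,"kx":1},36,24,88,28]}
After op 12 (add /b/3/0 39): {"b":[56,56,{"ffl":69,"h":84},[39,34,32]],"sq":[{"ao":39,"inl":80,"sbz":89,"w":6,"xqe":78},{"da":58,"kx":1},36,24,88,28]}
Size at path /b: 4

Answer: 4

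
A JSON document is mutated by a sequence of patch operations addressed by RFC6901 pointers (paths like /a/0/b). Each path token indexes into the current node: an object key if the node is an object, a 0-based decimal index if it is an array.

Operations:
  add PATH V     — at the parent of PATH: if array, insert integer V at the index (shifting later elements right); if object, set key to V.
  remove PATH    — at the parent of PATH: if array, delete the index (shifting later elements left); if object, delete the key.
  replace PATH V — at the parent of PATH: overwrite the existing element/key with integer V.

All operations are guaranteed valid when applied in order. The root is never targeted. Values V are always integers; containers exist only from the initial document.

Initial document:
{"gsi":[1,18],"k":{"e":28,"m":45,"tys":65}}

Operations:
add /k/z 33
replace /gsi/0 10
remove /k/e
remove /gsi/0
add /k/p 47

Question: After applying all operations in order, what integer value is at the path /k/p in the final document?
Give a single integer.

After op 1 (add /k/z 33): {"gsi":[1,18],"k":{"e":28,"m":45,"tys":65,"z":33}}
After op 2 (replace /gsi/0 10): {"gsi":[10,18],"k":{"e":28,"m":45,"tys":65,"z":33}}
After op 3 (remove /k/e): {"gsi":[10,18],"k":{"m":45,"tys":65,"z":33}}
After op 4 (remove /gsi/0): {"gsi":[18],"k":{"m":45,"tys":65,"z":33}}
After op 5 (add /k/p 47): {"gsi":[18],"k":{"m":45,"p":47,"tys":65,"z":33}}
Value at /k/p: 47

Answer: 47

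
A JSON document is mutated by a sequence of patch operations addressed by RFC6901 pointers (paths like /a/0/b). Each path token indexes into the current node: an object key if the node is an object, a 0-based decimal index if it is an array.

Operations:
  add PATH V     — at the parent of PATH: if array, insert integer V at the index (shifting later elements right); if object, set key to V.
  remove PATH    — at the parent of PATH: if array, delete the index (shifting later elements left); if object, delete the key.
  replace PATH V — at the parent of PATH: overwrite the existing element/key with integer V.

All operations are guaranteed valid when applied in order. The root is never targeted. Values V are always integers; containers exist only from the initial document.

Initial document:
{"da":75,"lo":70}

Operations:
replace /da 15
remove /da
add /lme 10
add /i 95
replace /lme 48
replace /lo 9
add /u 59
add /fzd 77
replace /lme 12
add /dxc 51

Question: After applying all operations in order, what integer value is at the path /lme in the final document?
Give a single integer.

Answer: 12

Derivation:
After op 1 (replace /da 15): {"da":15,"lo":70}
After op 2 (remove /da): {"lo":70}
After op 3 (add /lme 10): {"lme":10,"lo":70}
After op 4 (add /i 95): {"i":95,"lme":10,"lo":70}
After op 5 (replace /lme 48): {"i":95,"lme":48,"lo":70}
After op 6 (replace /lo 9): {"i":95,"lme":48,"lo":9}
After op 7 (add /u 59): {"i":95,"lme":48,"lo":9,"u":59}
After op 8 (add /fzd 77): {"fzd":77,"i":95,"lme":48,"lo":9,"u":59}
After op 9 (replace /lme 12): {"fzd":77,"i":95,"lme":12,"lo":9,"u":59}
After op 10 (add /dxc 51): {"dxc":51,"fzd":77,"i":95,"lme":12,"lo":9,"u":59}
Value at /lme: 12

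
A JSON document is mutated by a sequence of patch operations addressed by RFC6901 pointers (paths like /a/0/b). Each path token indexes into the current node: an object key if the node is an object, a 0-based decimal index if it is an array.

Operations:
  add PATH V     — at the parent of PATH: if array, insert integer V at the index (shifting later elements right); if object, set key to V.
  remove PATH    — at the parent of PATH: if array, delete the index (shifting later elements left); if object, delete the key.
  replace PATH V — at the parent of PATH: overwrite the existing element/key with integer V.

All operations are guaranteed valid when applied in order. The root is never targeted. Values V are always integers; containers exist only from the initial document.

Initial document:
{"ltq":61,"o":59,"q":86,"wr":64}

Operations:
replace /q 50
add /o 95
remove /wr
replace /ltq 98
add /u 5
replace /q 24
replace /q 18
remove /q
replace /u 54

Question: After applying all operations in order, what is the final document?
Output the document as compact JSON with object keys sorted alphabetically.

Answer: {"ltq":98,"o":95,"u":54}

Derivation:
After op 1 (replace /q 50): {"ltq":61,"o":59,"q":50,"wr":64}
After op 2 (add /o 95): {"ltq":61,"o":95,"q":50,"wr":64}
After op 3 (remove /wr): {"ltq":61,"o":95,"q":50}
After op 4 (replace /ltq 98): {"ltq":98,"o":95,"q":50}
After op 5 (add /u 5): {"ltq":98,"o":95,"q":50,"u":5}
After op 6 (replace /q 24): {"ltq":98,"o":95,"q":24,"u":5}
After op 7 (replace /q 18): {"ltq":98,"o":95,"q":18,"u":5}
After op 8 (remove /q): {"ltq":98,"o":95,"u":5}
After op 9 (replace /u 54): {"ltq":98,"o":95,"u":54}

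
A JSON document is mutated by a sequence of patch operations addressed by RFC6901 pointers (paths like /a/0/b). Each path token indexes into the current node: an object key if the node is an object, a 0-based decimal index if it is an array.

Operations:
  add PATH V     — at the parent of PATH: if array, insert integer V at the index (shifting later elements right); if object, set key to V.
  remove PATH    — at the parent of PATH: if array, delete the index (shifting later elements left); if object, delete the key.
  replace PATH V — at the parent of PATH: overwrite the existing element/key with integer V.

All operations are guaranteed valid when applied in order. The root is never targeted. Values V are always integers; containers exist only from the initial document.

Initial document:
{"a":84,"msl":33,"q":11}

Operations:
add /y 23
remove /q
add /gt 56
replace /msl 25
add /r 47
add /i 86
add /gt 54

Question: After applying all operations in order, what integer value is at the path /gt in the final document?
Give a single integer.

Answer: 54

Derivation:
After op 1 (add /y 23): {"a":84,"msl":33,"q":11,"y":23}
After op 2 (remove /q): {"a":84,"msl":33,"y":23}
After op 3 (add /gt 56): {"a":84,"gt":56,"msl":33,"y":23}
After op 4 (replace /msl 25): {"a":84,"gt":56,"msl":25,"y":23}
After op 5 (add /r 47): {"a":84,"gt":56,"msl":25,"r":47,"y":23}
After op 6 (add /i 86): {"a":84,"gt":56,"i":86,"msl":25,"r":47,"y":23}
After op 7 (add /gt 54): {"a":84,"gt":54,"i":86,"msl":25,"r":47,"y":23}
Value at /gt: 54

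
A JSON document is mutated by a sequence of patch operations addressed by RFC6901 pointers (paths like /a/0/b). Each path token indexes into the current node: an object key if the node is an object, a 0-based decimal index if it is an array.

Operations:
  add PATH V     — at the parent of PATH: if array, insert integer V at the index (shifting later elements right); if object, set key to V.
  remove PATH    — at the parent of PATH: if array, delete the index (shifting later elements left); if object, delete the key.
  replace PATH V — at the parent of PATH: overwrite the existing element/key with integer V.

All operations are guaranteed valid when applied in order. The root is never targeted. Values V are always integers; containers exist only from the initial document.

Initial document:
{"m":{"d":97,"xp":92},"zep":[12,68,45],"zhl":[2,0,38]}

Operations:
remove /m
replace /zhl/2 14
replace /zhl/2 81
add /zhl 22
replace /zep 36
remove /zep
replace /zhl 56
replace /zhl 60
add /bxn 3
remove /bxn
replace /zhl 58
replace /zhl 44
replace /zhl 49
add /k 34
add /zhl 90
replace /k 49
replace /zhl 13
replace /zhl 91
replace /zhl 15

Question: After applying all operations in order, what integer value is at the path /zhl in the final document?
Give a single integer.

Answer: 15

Derivation:
After op 1 (remove /m): {"zep":[12,68,45],"zhl":[2,0,38]}
After op 2 (replace /zhl/2 14): {"zep":[12,68,45],"zhl":[2,0,14]}
After op 3 (replace /zhl/2 81): {"zep":[12,68,45],"zhl":[2,0,81]}
After op 4 (add /zhl 22): {"zep":[12,68,45],"zhl":22}
After op 5 (replace /zep 36): {"zep":36,"zhl":22}
After op 6 (remove /zep): {"zhl":22}
After op 7 (replace /zhl 56): {"zhl":56}
After op 8 (replace /zhl 60): {"zhl":60}
After op 9 (add /bxn 3): {"bxn":3,"zhl":60}
After op 10 (remove /bxn): {"zhl":60}
After op 11 (replace /zhl 58): {"zhl":58}
After op 12 (replace /zhl 44): {"zhl":44}
After op 13 (replace /zhl 49): {"zhl":49}
After op 14 (add /k 34): {"k":34,"zhl":49}
After op 15 (add /zhl 90): {"k":34,"zhl":90}
After op 16 (replace /k 49): {"k":49,"zhl":90}
After op 17 (replace /zhl 13): {"k":49,"zhl":13}
After op 18 (replace /zhl 91): {"k":49,"zhl":91}
After op 19 (replace /zhl 15): {"k":49,"zhl":15}
Value at /zhl: 15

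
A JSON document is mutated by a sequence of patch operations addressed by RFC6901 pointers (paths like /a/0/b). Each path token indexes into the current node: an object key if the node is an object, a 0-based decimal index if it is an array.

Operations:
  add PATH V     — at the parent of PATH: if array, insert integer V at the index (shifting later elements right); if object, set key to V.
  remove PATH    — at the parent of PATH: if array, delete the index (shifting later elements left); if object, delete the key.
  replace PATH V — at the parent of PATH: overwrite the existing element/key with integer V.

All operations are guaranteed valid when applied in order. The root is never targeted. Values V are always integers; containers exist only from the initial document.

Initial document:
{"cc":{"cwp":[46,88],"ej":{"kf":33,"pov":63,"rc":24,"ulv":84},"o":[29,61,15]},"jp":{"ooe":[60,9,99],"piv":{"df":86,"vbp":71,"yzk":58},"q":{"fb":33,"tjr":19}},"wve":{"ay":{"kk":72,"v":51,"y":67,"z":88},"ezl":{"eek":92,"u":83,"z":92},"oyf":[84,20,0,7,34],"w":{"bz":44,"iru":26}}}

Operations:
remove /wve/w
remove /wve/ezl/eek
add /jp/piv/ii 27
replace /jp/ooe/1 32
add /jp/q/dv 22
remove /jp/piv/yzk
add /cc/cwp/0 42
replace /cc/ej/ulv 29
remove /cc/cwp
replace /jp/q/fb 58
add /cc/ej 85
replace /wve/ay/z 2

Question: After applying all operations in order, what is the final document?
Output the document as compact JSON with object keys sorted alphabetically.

Answer: {"cc":{"ej":85,"o":[29,61,15]},"jp":{"ooe":[60,32,99],"piv":{"df":86,"ii":27,"vbp":71},"q":{"dv":22,"fb":58,"tjr":19}},"wve":{"ay":{"kk":72,"v":51,"y":67,"z":2},"ezl":{"u":83,"z":92},"oyf":[84,20,0,7,34]}}

Derivation:
After op 1 (remove /wve/w): {"cc":{"cwp":[46,88],"ej":{"kf":33,"pov":63,"rc":24,"ulv":84},"o":[29,61,15]},"jp":{"ooe":[60,9,99],"piv":{"df":86,"vbp":71,"yzk":58},"q":{"fb":33,"tjr":19}},"wve":{"ay":{"kk":72,"v":51,"y":67,"z":88},"ezl":{"eek":92,"u":83,"z":92},"oyf":[84,20,0,7,34]}}
After op 2 (remove /wve/ezl/eek): {"cc":{"cwp":[46,88],"ej":{"kf":33,"pov":63,"rc":24,"ulv":84},"o":[29,61,15]},"jp":{"ooe":[60,9,99],"piv":{"df":86,"vbp":71,"yzk":58},"q":{"fb":33,"tjr":19}},"wve":{"ay":{"kk":72,"v":51,"y":67,"z":88},"ezl":{"u":83,"z":92},"oyf":[84,20,0,7,34]}}
After op 3 (add /jp/piv/ii 27): {"cc":{"cwp":[46,88],"ej":{"kf":33,"pov":63,"rc":24,"ulv":84},"o":[29,61,15]},"jp":{"ooe":[60,9,99],"piv":{"df":86,"ii":27,"vbp":71,"yzk":58},"q":{"fb":33,"tjr":19}},"wve":{"ay":{"kk":72,"v":51,"y":67,"z":88},"ezl":{"u":83,"z":92},"oyf":[84,20,0,7,34]}}
After op 4 (replace /jp/ooe/1 32): {"cc":{"cwp":[46,88],"ej":{"kf":33,"pov":63,"rc":24,"ulv":84},"o":[29,61,15]},"jp":{"ooe":[60,32,99],"piv":{"df":86,"ii":27,"vbp":71,"yzk":58},"q":{"fb":33,"tjr":19}},"wve":{"ay":{"kk":72,"v":51,"y":67,"z":88},"ezl":{"u":83,"z":92},"oyf":[84,20,0,7,34]}}
After op 5 (add /jp/q/dv 22): {"cc":{"cwp":[46,88],"ej":{"kf":33,"pov":63,"rc":24,"ulv":84},"o":[29,61,15]},"jp":{"ooe":[60,32,99],"piv":{"df":86,"ii":27,"vbp":71,"yzk":58},"q":{"dv":22,"fb":33,"tjr":19}},"wve":{"ay":{"kk":72,"v":51,"y":67,"z":88},"ezl":{"u":83,"z":92},"oyf":[84,20,0,7,34]}}
After op 6 (remove /jp/piv/yzk): {"cc":{"cwp":[46,88],"ej":{"kf":33,"pov":63,"rc":24,"ulv":84},"o":[29,61,15]},"jp":{"ooe":[60,32,99],"piv":{"df":86,"ii":27,"vbp":71},"q":{"dv":22,"fb":33,"tjr":19}},"wve":{"ay":{"kk":72,"v":51,"y":67,"z":88},"ezl":{"u":83,"z":92},"oyf":[84,20,0,7,34]}}
After op 7 (add /cc/cwp/0 42): {"cc":{"cwp":[42,46,88],"ej":{"kf":33,"pov":63,"rc":24,"ulv":84},"o":[29,61,15]},"jp":{"ooe":[60,32,99],"piv":{"df":86,"ii":27,"vbp":71},"q":{"dv":22,"fb":33,"tjr":19}},"wve":{"ay":{"kk":72,"v":51,"y":67,"z":88},"ezl":{"u":83,"z":92},"oyf":[84,20,0,7,34]}}
After op 8 (replace /cc/ej/ulv 29): {"cc":{"cwp":[42,46,88],"ej":{"kf":33,"pov":63,"rc":24,"ulv":29},"o":[29,61,15]},"jp":{"ooe":[60,32,99],"piv":{"df":86,"ii":27,"vbp":71},"q":{"dv":22,"fb":33,"tjr":19}},"wve":{"ay":{"kk":72,"v":51,"y":67,"z":88},"ezl":{"u":83,"z":92},"oyf":[84,20,0,7,34]}}
After op 9 (remove /cc/cwp): {"cc":{"ej":{"kf":33,"pov":63,"rc":24,"ulv":29},"o":[29,61,15]},"jp":{"ooe":[60,32,99],"piv":{"df":86,"ii":27,"vbp":71},"q":{"dv":22,"fb":33,"tjr":19}},"wve":{"ay":{"kk":72,"v":51,"y":67,"z":88},"ezl":{"u":83,"z":92},"oyf":[84,20,0,7,34]}}
After op 10 (replace /jp/q/fb 58): {"cc":{"ej":{"kf":33,"pov":63,"rc":24,"ulv":29},"o":[29,61,15]},"jp":{"ooe":[60,32,99],"piv":{"df":86,"ii":27,"vbp":71},"q":{"dv":22,"fb":58,"tjr":19}},"wve":{"ay":{"kk":72,"v":51,"y":67,"z":88},"ezl":{"u":83,"z":92},"oyf":[84,20,0,7,34]}}
After op 11 (add /cc/ej 85): {"cc":{"ej":85,"o":[29,61,15]},"jp":{"ooe":[60,32,99],"piv":{"df":86,"ii":27,"vbp":71},"q":{"dv":22,"fb":58,"tjr":19}},"wve":{"ay":{"kk":72,"v":51,"y":67,"z":88},"ezl":{"u":83,"z":92},"oyf":[84,20,0,7,34]}}
After op 12 (replace /wve/ay/z 2): {"cc":{"ej":85,"o":[29,61,15]},"jp":{"ooe":[60,32,99],"piv":{"df":86,"ii":27,"vbp":71},"q":{"dv":22,"fb":58,"tjr":19}},"wve":{"ay":{"kk":72,"v":51,"y":67,"z":2},"ezl":{"u":83,"z":92},"oyf":[84,20,0,7,34]}}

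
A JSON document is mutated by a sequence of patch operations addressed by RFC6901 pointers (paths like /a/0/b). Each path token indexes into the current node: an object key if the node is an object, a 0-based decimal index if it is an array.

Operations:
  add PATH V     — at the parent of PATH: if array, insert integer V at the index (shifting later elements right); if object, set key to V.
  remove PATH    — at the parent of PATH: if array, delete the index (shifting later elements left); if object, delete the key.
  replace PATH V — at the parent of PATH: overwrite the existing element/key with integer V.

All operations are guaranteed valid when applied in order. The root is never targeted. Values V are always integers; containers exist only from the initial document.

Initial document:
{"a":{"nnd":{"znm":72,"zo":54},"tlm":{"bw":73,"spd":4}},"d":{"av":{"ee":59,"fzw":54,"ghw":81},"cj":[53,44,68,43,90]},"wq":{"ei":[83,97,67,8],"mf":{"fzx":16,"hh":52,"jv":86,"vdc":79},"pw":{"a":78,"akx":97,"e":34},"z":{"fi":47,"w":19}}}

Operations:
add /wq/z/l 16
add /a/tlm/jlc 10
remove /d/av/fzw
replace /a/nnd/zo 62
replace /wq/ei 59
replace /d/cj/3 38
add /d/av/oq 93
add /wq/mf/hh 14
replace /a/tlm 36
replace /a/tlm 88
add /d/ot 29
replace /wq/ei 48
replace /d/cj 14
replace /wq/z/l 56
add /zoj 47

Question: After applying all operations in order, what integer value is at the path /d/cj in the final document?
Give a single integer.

After op 1 (add /wq/z/l 16): {"a":{"nnd":{"znm":72,"zo":54},"tlm":{"bw":73,"spd":4}},"d":{"av":{"ee":59,"fzw":54,"ghw":81},"cj":[53,44,68,43,90]},"wq":{"ei":[83,97,67,8],"mf":{"fzx":16,"hh":52,"jv":86,"vdc":79},"pw":{"a":78,"akx":97,"e":34},"z":{"fi":47,"l":16,"w":19}}}
After op 2 (add /a/tlm/jlc 10): {"a":{"nnd":{"znm":72,"zo":54},"tlm":{"bw":73,"jlc":10,"spd":4}},"d":{"av":{"ee":59,"fzw":54,"ghw":81},"cj":[53,44,68,43,90]},"wq":{"ei":[83,97,67,8],"mf":{"fzx":16,"hh":52,"jv":86,"vdc":79},"pw":{"a":78,"akx":97,"e":34},"z":{"fi":47,"l":16,"w":19}}}
After op 3 (remove /d/av/fzw): {"a":{"nnd":{"znm":72,"zo":54},"tlm":{"bw":73,"jlc":10,"spd":4}},"d":{"av":{"ee":59,"ghw":81},"cj":[53,44,68,43,90]},"wq":{"ei":[83,97,67,8],"mf":{"fzx":16,"hh":52,"jv":86,"vdc":79},"pw":{"a":78,"akx":97,"e":34},"z":{"fi":47,"l":16,"w":19}}}
After op 4 (replace /a/nnd/zo 62): {"a":{"nnd":{"znm":72,"zo":62},"tlm":{"bw":73,"jlc":10,"spd":4}},"d":{"av":{"ee":59,"ghw":81},"cj":[53,44,68,43,90]},"wq":{"ei":[83,97,67,8],"mf":{"fzx":16,"hh":52,"jv":86,"vdc":79},"pw":{"a":78,"akx":97,"e":34},"z":{"fi":47,"l":16,"w":19}}}
After op 5 (replace /wq/ei 59): {"a":{"nnd":{"znm":72,"zo":62},"tlm":{"bw":73,"jlc":10,"spd":4}},"d":{"av":{"ee":59,"ghw":81},"cj":[53,44,68,43,90]},"wq":{"ei":59,"mf":{"fzx":16,"hh":52,"jv":86,"vdc":79},"pw":{"a":78,"akx":97,"e":34},"z":{"fi":47,"l":16,"w":19}}}
After op 6 (replace /d/cj/3 38): {"a":{"nnd":{"znm":72,"zo":62},"tlm":{"bw":73,"jlc":10,"spd":4}},"d":{"av":{"ee":59,"ghw":81},"cj":[53,44,68,38,90]},"wq":{"ei":59,"mf":{"fzx":16,"hh":52,"jv":86,"vdc":79},"pw":{"a":78,"akx":97,"e":34},"z":{"fi":47,"l":16,"w":19}}}
After op 7 (add /d/av/oq 93): {"a":{"nnd":{"znm":72,"zo":62},"tlm":{"bw":73,"jlc":10,"spd":4}},"d":{"av":{"ee":59,"ghw":81,"oq":93},"cj":[53,44,68,38,90]},"wq":{"ei":59,"mf":{"fzx":16,"hh":52,"jv":86,"vdc":79},"pw":{"a":78,"akx":97,"e":34},"z":{"fi":47,"l":16,"w":19}}}
After op 8 (add /wq/mf/hh 14): {"a":{"nnd":{"znm":72,"zo":62},"tlm":{"bw":73,"jlc":10,"spd":4}},"d":{"av":{"ee":59,"ghw":81,"oq":93},"cj":[53,44,68,38,90]},"wq":{"ei":59,"mf":{"fzx":16,"hh":14,"jv":86,"vdc":79},"pw":{"a":78,"akx":97,"e":34},"z":{"fi":47,"l":16,"w":19}}}
After op 9 (replace /a/tlm 36): {"a":{"nnd":{"znm":72,"zo":62},"tlm":36},"d":{"av":{"ee":59,"ghw":81,"oq":93},"cj":[53,44,68,38,90]},"wq":{"ei":59,"mf":{"fzx":16,"hh":14,"jv":86,"vdc":79},"pw":{"a":78,"akx":97,"e":34},"z":{"fi":47,"l":16,"w":19}}}
After op 10 (replace /a/tlm 88): {"a":{"nnd":{"znm":72,"zo":62},"tlm":88},"d":{"av":{"ee":59,"ghw":81,"oq":93},"cj":[53,44,68,38,90]},"wq":{"ei":59,"mf":{"fzx":16,"hh":14,"jv":86,"vdc":79},"pw":{"a":78,"akx":97,"e":34},"z":{"fi":47,"l":16,"w":19}}}
After op 11 (add /d/ot 29): {"a":{"nnd":{"znm":72,"zo":62},"tlm":88},"d":{"av":{"ee":59,"ghw":81,"oq":93},"cj":[53,44,68,38,90],"ot":29},"wq":{"ei":59,"mf":{"fzx":16,"hh":14,"jv":86,"vdc":79},"pw":{"a":78,"akx":97,"e":34},"z":{"fi":47,"l":16,"w":19}}}
After op 12 (replace /wq/ei 48): {"a":{"nnd":{"znm":72,"zo":62},"tlm":88},"d":{"av":{"ee":59,"ghw":81,"oq":93},"cj":[53,44,68,38,90],"ot":29},"wq":{"ei":48,"mf":{"fzx":16,"hh":14,"jv":86,"vdc":79},"pw":{"a":78,"akx":97,"e":34},"z":{"fi":47,"l":16,"w":19}}}
After op 13 (replace /d/cj 14): {"a":{"nnd":{"znm":72,"zo":62},"tlm":88},"d":{"av":{"ee":59,"ghw":81,"oq":93},"cj":14,"ot":29},"wq":{"ei":48,"mf":{"fzx":16,"hh":14,"jv":86,"vdc":79},"pw":{"a":78,"akx":97,"e":34},"z":{"fi":47,"l":16,"w":19}}}
After op 14 (replace /wq/z/l 56): {"a":{"nnd":{"znm":72,"zo":62},"tlm":88},"d":{"av":{"ee":59,"ghw":81,"oq":93},"cj":14,"ot":29},"wq":{"ei":48,"mf":{"fzx":16,"hh":14,"jv":86,"vdc":79},"pw":{"a":78,"akx":97,"e":34},"z":{"fi":47,"l":56,"w":19}}}
After op 15 (add /zoj 47): {"a":{"nnd":{"znm":72,"zo":62},"tlm":88},"d":{"av":{"ee":59,"ghw":81,"oq":93},"cj":14,"ot":29},"wq":{"ei":48,"mf":{"fzx":16,"hh":14,"jv":86,"vdc":79},"pw":{"a":78,"akx":97,"e":34},"z":{"fi":47,"l":56,"w":19}},"zoj":47}
Value at /d/cj: 14

Answer: 14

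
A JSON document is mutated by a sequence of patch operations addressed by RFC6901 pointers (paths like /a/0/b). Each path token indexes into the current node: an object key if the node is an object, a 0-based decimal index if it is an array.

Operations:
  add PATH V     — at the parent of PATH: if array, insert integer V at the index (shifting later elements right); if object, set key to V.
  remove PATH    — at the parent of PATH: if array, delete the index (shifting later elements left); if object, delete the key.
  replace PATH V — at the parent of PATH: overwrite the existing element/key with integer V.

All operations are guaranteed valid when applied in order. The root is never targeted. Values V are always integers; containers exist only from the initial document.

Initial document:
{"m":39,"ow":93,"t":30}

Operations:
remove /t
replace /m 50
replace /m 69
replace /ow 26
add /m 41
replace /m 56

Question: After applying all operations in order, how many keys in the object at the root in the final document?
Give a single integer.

After op 1 (remove /t): {"m":39,"ow":93}
After op 2 (replace /m 50): {"m":50,"ow":93}
After op 3 (replace /m 69): {"m":69,"ow":93}
After op 4 (replace /ow 26): {"m":69,"ow":26}
After op 5 (add /m 41): {"m":41,"ow":26}
After op 6 (replace /m 56): {"m":56,"ow":26}
Size at the root: 2

Answer: 2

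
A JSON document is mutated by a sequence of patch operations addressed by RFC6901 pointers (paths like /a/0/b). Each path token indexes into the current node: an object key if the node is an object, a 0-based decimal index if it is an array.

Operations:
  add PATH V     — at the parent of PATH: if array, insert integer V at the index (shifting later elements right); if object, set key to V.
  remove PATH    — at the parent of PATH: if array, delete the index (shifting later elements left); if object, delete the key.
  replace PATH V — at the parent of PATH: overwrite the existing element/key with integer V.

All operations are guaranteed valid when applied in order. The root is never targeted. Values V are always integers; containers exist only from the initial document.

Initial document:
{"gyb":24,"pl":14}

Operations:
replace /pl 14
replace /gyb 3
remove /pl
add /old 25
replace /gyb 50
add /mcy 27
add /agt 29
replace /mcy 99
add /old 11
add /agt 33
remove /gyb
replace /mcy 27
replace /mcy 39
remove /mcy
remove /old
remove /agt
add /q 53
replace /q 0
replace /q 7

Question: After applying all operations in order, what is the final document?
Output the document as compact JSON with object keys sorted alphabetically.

After op 1 (replace /pl 14): {"gyb":24,"pl":14}
After op 2 (replace /gyb 3): {"gyb":3,"pl":14}
After op 3 (remove /pl): {"gyb":3}
After op 4 (add /old 25): {"gyb":3,"old":25}
After op 5 (replace /gyb 50): {"gyb":50,"old":25}
After op 6 (add /mcy 27): {"gyb":50,"mcy":27,"old":25}
After op 7 (add /agt 29): {"agt":29,"gyb":50,"mcy":27,"old":25}
After op 8 (replace /mcy 99): {"agt":29,"gyb":50,"mcy":99,"old":25}
After op 9 (add /old 11): {"agt":29,"gyb":50,"mcy":99,"old":11}
After op 10 (add /agt 33): {"agt":33,"gyb":50,"mcy":99,"old":11}
After op 11 (remove /gyb): {"agt":33,"mcy":99,"old":11}
After op 12 (replace /mcy 27): {"agt":33,"mcy":27,"old":11}
After op 13 (replace /mcy 39): {"agt":33,"mcy":39,"old":11}
After op 14 (remove /mcy): {"agt":33,"old":11}
After op 15 (remove /old): {"agt":33}
After op 16 (remove /agt): {}
After op 17 (add /q 53): {"q":53}
After op 18 (replace /q 0): {"q":0}
After op 19 (replace /q 7): {"q":7}

Answer: {"q":7}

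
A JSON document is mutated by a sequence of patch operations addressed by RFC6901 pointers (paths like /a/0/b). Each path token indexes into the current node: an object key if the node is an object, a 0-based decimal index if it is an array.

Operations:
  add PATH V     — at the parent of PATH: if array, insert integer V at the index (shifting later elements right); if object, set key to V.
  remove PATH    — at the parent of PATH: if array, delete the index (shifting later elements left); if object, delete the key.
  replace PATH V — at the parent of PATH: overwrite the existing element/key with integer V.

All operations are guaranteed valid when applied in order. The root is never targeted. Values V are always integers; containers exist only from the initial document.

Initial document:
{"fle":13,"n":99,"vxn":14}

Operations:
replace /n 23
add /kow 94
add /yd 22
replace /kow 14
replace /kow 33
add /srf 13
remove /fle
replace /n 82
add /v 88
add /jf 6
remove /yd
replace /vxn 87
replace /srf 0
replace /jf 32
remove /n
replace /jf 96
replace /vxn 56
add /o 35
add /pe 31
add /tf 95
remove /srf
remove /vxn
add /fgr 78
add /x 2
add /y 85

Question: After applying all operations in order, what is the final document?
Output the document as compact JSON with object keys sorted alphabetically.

After op 1 (replace /n 23): {"fle":13,"n":23,"vxn":14}
After op 2 (add /kow 94): {"fle":13,"kow":94,"n":23,"vxn":14}
After op 3 (add /yd 22): {"fle":13,"kow":94,"n":23,"vxn":14,"yd":22}
After op 4 (replace /kow 14): {"fle":13,"kow":14,"n":23,"vxn":14,"yd":22}
After op 5 (replace /kow 33): {"fle":13,"kow":33,"n":23,"vxn":14,"yd":22}
After op 6 (add /srf 13): {"fle":13,"kow":33,"n":23,"srf":13,"vxn":14,"yd":22}
After op 7 (remove /fle): {"kow":33,"n":23,"srf":13,"vxn":14,"yd":22}
After op 8 (replace /n 82): {"kow":33,"n":82,"srf":13,"vxn":14,"yd":22}
After op 9 (add /v 88): {"kow":33,"n":82,"srf":13,"v":88,"vxn":14,"yd":22}
After op 10 (add /jf 6): {"jf":6,"kow":33,"n":82,"srf":13,"v":88,"vxn":14,"yd":22}
After op 11 (remove /yd): {"jf":6,"kow":33,"n":82,"srf":13,"v":88,"vxn":14}
After op 12 (replace /vxn 87): {"jf":6,"kow":33,"n":82,"srf":13,"v":88,"vxn":87}
After op 13 (replace /srf 0): {"jf":6,"kow":33,"n":82,"srf":0,"v":88,"vxn":87}
After op 14 (replace /jf 32): {"jf":32,"kow":33,"n":82,"srf":0,"v":88,"vxn":87}
After op 15 (remove /n): {"jf":32,"kow":33,"srf":0,"v":88,"vxn":87}
After op 16 (replace /jf 96): {"jf":96,"kow":33,"srf":0,"v":88,"vxn":87}
After op 17 (replace /vxn 56): {"jf":96,"kow":33,"srf":0,"v":88,"vxn":56}
After op 18 (add /o 35): {"jf":96,"kow":33,"o":35,"srf":0,"v":88,"vxn":56}
After op 19 (add /pe 31): {"jf":96,"kow":33,"o":35,"pe":31,"srf":0,"v":88,"vxn":56}
After op 20 (add /tf 95): {"jf":96,"kow":33,"o":35,"pe":31,"srf":0,"tf":95,"v":88,"vxn":56}
After op 21 (remove /srf): {"jf":96,"kow":33,"o":35,"pe":31,"tf":95,"v":88,"vxn":56}
After op 22 (remove /vxn): {"jf":96,"kow":33,"o":35,"pe":31,"tf":95,"v":88}
After op 23 (add /fgr 78): {"fgr":78,"jf":96,"kow":33,"o":35,"pe":31,"tf":95,"v":88}
After op 24 (add /x 2): {"fgr":78,"jf":96,"kow":33,"o":35,"pe":31,"tf":95,"v":88,"x":2}
After op 25 (add /y 85): {"fgr":78,"jf":96,"kow":33,"o":35,"pe":31,"tf":95,"v":88,"x":2,"y":85}

Answer: {"fgr":78,"jf":96,"kow":33,"o":35,"pe":31,"tf":95,"v":88,"x":2,"y":85}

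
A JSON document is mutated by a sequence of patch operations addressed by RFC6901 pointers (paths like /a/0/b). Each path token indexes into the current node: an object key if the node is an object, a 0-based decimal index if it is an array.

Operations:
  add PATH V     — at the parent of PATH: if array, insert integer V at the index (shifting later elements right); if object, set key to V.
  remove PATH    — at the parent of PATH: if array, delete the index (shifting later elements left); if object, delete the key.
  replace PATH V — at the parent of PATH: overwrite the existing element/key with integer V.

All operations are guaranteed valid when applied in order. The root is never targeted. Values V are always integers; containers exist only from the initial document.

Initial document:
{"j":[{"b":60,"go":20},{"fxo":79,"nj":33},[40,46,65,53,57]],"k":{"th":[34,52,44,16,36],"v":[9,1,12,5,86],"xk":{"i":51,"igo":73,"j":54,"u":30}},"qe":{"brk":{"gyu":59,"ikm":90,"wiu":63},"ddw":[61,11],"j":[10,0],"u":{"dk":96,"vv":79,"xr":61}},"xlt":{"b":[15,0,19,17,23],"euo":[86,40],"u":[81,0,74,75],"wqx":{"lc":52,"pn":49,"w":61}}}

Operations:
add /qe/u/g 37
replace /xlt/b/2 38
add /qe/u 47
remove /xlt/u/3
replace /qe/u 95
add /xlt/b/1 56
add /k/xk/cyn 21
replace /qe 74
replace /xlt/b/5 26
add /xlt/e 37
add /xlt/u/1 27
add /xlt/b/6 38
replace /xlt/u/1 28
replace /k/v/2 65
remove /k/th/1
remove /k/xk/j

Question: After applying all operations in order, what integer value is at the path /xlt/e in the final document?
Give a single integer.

After op 1 (add /qe/u/g 37): {"j":[{"b":60,"go":20},{"fxo":79,"nj":33},[40,46,65,53,57]],"k":{"th":[34,52,44,16,36],"v":[9,1,12,5,86],"xk":{"i":51,"igo":73,"j":54,"u":30}},"qe":{"brk":{"gyu":59,"ikm":90,"wiu":63},"ddw":[61,11],"j":[10,0],"u":{"dk":96,"g":37,"vv":79,"xr":61}},"xlt":{"b":[15,0,19,17,23],"euo":[86,40],"u":[81,0,74,75],"wqx":{"lc":52,"pn":49,"w":61}}}
After op 2 (replace /xlt/b/2 38): {"j":[{"b":60,"go":20},{"fxo":79,"nj":33},[40,46,65,53,57]],"k":{"th":[34,52,44,16,36],"v":[9,1,12,5,86],"xk":{"i":51,"igo":73,"j":54,"u":30}},"qe":{"brk":{"gyu":59,"ikm":90,"wiu":63},"ddw":[61,11],"j":[10,0],"u":{"dk":96,"g":37,"vv":79,"xr":61}},"xlt":{"b":[15,0,38,17,23],"euo":[86,40],"u":[81,0,74,75],"wqx":{"lc":52,"pn":49,"w":61}}}
After op 3 (add /qe/u 47): {"j":[{"b":60,"go":20},{"fxo":79,"nj":33},[40,46,65,53,57]],"k":{"th":[34,52,44,16,36],"v":[9,1,12,5,86],"xk":{"i":51,"igo":73,"j":54,"u":30}},"qe":{"brk":{"gyu":59,"ikm":90,"wiu":63},"ddw":[61,11],"j":[10,0],"u":47},"xlt":{"b":[15,0,38,17,23],"euo":[86,40],"u":[81,0,74,75],"wqx":{"lc":52,"pn":49,"w":61}}}
After op 4 (remove /xlt/u/3): {"j":[{"b":60,"go":20},{"fxo":79,"nj":33},[40,46,65,53,57]],"k":{"th":[34,52,44,16,36],"v":[9,1,12,5,86],"xk":{"i":51,"igo":73,"j":54,"u":30}},"qe":{"brk":{"gyu":59,"ikm":90,"wiu":63},"ddw":[61,11],"j":[10,0],"u":47},"xlt":{"b":[15,0,38,17,23],"euo":[86,40],"u":[81,0,74],"wqx":{"lc":52,"pn":49,"w":61}}}
After op 5 (replace /qe/u 95): {"j":[{"b":60,"go":20},{"fxo":79,"nj":33},[40,46,65,53,57]],"k":{"th":[34,52,44,16,36],"v":[9,1,12,5,86],"xk":{"i":51,"igo":73,"j":54,"u":30}},"qe":{"brk":{"gyu":59,"ikm":90,"wiu":63},"ddw":[61,11],"j":[10,0],"u":95},"xlt":{"b":[15,0,38,17,23],"euo":[86,40],"u":[81,0,74],"wqx":{"lc":52,"pn":49,"w":61}}}
After op 6 (add /xlt/b/1 56): {"j":[{"b":60,"go":20},{"fxo":79,"nj":33},[40,46,65,53,57]],"k":{"th":[34,52,44,16,36],"v":[9,1,12,5,86],"xk":{"i":51,"igo":73,"j":54,"u":30}},"qe":{"brk":{"gyu":59,"ikm":90,"wiu":63},"ddw":[61,11],"j":[10,0],"u":95},"xlt":{"b":[15,56,0,38,17,23],"euo":[86,40],"u":[81,0,74],"wqx":{"lc":52,"pn":49,"w":61}}}
After op 7 (add /k/xk/cyn 21): {"j":[{"b":60,"go":20},{"fxo":79,"nj":33},[40,46,65,53,57]],"k":{"th":[34,52,44,16,36],"v":[9,1,12,5,86],"xk":{"cyn":21,"i":51,"igo":73,"j":54,"u":30}},"qe":{"brk":{"gyu":59,"ikm":90,"wiu":63},"ddw":[61,11],"j":[10,0],"u":95},"xlt":{"b":[15,56,0,38,17,23],"euo":[86,40],"u":[81,0,74],"wqx":{"lc":52,"pn":49,"w":61}}}
After op 8 (replace /qe 74): {"j":[{"b":60,"go":20},{"fxo":79,"nj":33},[40,46,65,53,57]],"k":{"th":[34,52,44,16,36],"v":[9,1,12,5,86],"xk":{"cyn":21,"i":51,"igo":73,"j":54,"u":30}},"qe":74,"xlt":{"b":[15,56,0,38,17,23],"euo":[86,40],"u":[81,0,74],"wqx":{"lc":52,"pn":49,"w":61}}}
After op 9 (replace /xlt/b/5 26): {"j":[{"b":60,"go":20},{"fxo":79,"nj":33},[40,46,65,53,57]],"k":{"th":[34,52,44,16,36],"v":[9,1,12,5,86],"xk":{"cyn":21,"i":51,"igo":73,"j":54,"u":30}},"qe":74,"xlt":{"b":[15,56,0,38,17,26],"euo":[86,40],"u":[81,0,74],"wqx":{"lc":52,"pn":49,"w":61}}}
After op 10 (add /xlt/e 37): {"j":[{"b":60,"go":20},{"fxo":79,"nj":33},[40,46,65,53,57]],"k":{"th":[34,52,44,16,36],"v":[9,1,12,5,86],"xk":{"cyn":21,"i":51,"igo":73,"j":54,"u":30}},"qe":74,"xlt":{"b":[15,56,0,38,17,26],"e":37,"euo":[86,40],"u":[81,0,74],"wqx":{"lc":52,"pn":49,"w":61}}}
After op 11 (add /xlt/u/1 27): {"j":[{"b":60,"go":20},{"fxo":79,"nj":33},[40,46,65,53,57]],"k":{"th":[34,52,44,16,36],"v":[9,1,12,5,86],"xk":{"cyn":21,"i":51,"igo":73,"j":54,"u":30}},"qe":74,"xlt":{"b":[15,56,0,38,17,26],"e":37,"euo":[86,40],"u":[81,27,0,74],"wqx":{"lc":52,"pn":49,"w":61}}}
After op 12 (add /xlt/b/6 38): {"j":[{"b":60,"go":20},{"fxo":79,"nj":33},[40,46,65,53,57]],"k":{"th":[34,52,44,16,36],"v":[9,1,12,5,86],"xk":{"cyn":21,"i":51,"igo":73,"j":54,"u":30}},"qe":74,"xlt":{"b":[15,56,0,38,17,26,38],"e":37,"euo":[86,40],"u":[81,27,0,74],"wqx":{"lc":52,"pn":49,"w":61}}}
After op 13 (replace /xlt/u/1 28): {"j":[{"b":60,"go":20},{"fxo":79,"nj":33},[40,46,65,53,57]],"k":{"th":[34,52,44,16,36],"v":[9,1,12,5,86],"xk":{"cyn":21,"i":51,"igo":73,"j":54,"u":30}},"qe":74,"xlt":{"b":[15,56,0,38,17,26,38],"e":37,"euo":[86,40],"u":[81,28,0,74],"wqx":{"lc":52,"pn":49,"w":61}}}
After op 14 (replace /k/v/2 65): {"j":[{"b":60,"go":20},{"fxo":79,"nj":33},[40,46,65,53,57]],"k":{"th":[34,52,44,16,36],"v":[9,1,65,5,86],"xk":{"cyn":21,"i":51,"igo":73,"j":54,"u":30}},"qe":74,"xlt":{"b":[15,56,0,38,17,26,38],"e":37,"euo":[86,40],"u":[81,28,0,74],"wqx":{"lc":52,"pn":49,"w":61}}}
After op 15 (remove /k/th/1): {"j":[{"b":60,"go":20},{"fxo":79,"nj":33},[40,46,65,53,57]],"k":{"th":[34,44,16,36],"v":[9,1,65,5,86],"xk":{"cyn":21,"i":51,"igo":73,"j":54,"u":30}},"qe":74,"xlt":{"b":[15,56,0,38,17,26,38],"e":37,"euo":[86,40],"u":[81,28,0,74],"wqx":{"lc":52,"pn":49,"w":61}}}
After op 16 (remove /k/xk/j): {"j":[{"b":60,"go":20},{"fxo":79,"nj":33},[40,46,65,53,57]],"k":{"th":[34,44,16,36],"v":[9,1,65,5,86],"xk":{"cyn":21,"i":51,"igo":73,"u":30}},"qe":74,"xlt":{"b":[15,56,0,38,17,26,38],"e":37,"euo":[86,40],"u":[81,28,0,74],"wqx":{"lc":52,"pn":49,"w":61}}}
Value at /xlt/e: 37

Answer: 37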